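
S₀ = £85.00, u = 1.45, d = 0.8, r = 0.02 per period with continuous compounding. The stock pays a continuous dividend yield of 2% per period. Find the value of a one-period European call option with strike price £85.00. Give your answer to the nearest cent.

£11.54

Per-period risk-free factor R = e^0.02 = 1.0202; dividend-adjusted growth = e^(0.02−0.02) = 1.0000.
Risk-neutral probability p = (1.0000 − 0.8)/(1.45 − 0.8) = 0.2000/0.6500 = 0.3077
Terminal stock prices: S_u = 123.2, S_d = 68
Terminal payoffs (S − K): max(38.25, 0) = 38.25, max(-17, 0) = 0
Node 0 (S = 85): V_0 = e^(−0.02)·[0.3077·38.2500 + 0.6923·0.0000] = 11.5362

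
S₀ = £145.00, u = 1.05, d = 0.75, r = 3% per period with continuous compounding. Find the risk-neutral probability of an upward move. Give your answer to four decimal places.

p = 0.9348

Risk-neutral probability p = (e^0.03 − 0.75)/(1.05 − 0.75) = 0.2805/0.3000 = 0.9348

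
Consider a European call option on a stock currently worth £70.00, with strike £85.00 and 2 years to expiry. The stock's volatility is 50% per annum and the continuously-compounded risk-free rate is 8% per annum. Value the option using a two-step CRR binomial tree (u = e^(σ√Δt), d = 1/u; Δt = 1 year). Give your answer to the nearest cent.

£18.77

CRR parameters: u = e^(σ√Δt) = e^(0.5·√1) = 1.6487, d = 1/u = 0.6065
Per-period rate: rΔt = 0.08·1 = 0.08, so R = e^0.08 = 1.0833
Risk-neutral probability p = (e^0.08 − 0.6065)/(1.6487 − 0.6065) = 0.4768/1.0422 = 0.4575
Terminal stock prices: S_uu = 190.3, S_ud = 70, S_dd = 25.75
Terminal payoffs (S − K): max(105.3, 0) = 105.3, max(-15, 0) = 0, max(-59.25, 0) = 0
Node u (S = 115.4): V_u = e^(−0.08)·[0.4575·105.2797 + 0.5425·0.0000] = 44.4581
Node d (S = 42.46): V_d = e^(−0.08)·[0.4575·0.0000 + 0.5425·0.0000] = 0.0000
Node 0 (S = 70): V_0 = e^(−0.08)·[0.4575·44.4581 + 0.5425·0.0000] = 18.7740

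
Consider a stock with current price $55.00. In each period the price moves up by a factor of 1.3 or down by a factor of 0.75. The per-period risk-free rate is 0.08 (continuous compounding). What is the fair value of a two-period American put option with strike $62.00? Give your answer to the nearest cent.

$9.25

Risk-neutral probability p = (e^0.08 − 0.75)/(1.3 − 0.75) = 0.3333/0.5500 = 0.6060
Terminal stock prices: S_uu = 92.95, S_ud = 53.62, S_dd = 30.94
Terminal payoffs (K − S): max(-30.95, 0) = 0, max(8.375, 0) = 8.375, max(31.06, 0) = 31.06
Node u (S = 71.5): continuation = e^(−0.08)·[0.6060·0.0000 + 0.3940·8.3750] = 3.0462; exercise value = 0.0000 ≤ continuation, so V_u = 3.0462
Node d (S = 41.25): continuation = e^(−0.08)·[0.6060·8.3750 + 0.3940·31.0625] = 15.9832; exercise value = 20.7500 > continuation, so V_d = 20.7500 (exercise)
Node 0 (S = 55): continuation = e^(−0.08)·[0.6060·3.0462 + 0.3940·20.7500] = 9.2514; exercise value = 7.0000 ≤ continuation, so V_0 = 9.2514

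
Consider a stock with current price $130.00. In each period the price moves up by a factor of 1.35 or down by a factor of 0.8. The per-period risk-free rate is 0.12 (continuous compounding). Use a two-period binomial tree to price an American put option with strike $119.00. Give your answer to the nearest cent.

$5.38

Risk-neutral probability p = (e^0.12 − 0.8)/(1.35 − 0.8) = 0.3275/0.5500 = 0.5954
Terminal stock prices: S_uu = 236.9, S_ud = 140.4, S_dd = 83.2
Terminal payoffs (K − S): max(-117.9, 0) = 0, max(-21.4, 0) = 0, max(35.8, 0) = 35.8
Node u (S = 175.5): continuation = e^(−0.12)·[0.5954·0.0000 + 0.4046·0.0000] = 0.0000; exercise value = 0.0000 ≤ continuation, so V_u = 0.0000
Node d (S = 104): continuation = e^(−0.12)·[0.5954·0.0000 + 0.4046·35.8000] = 12.8452; exercise value = 15.0000 > continuation, so V_d = 15.0000 (exercise)
Node 0 (S = 130): continuation = e^(−0.12)·[0.5954·0.0000 + 0.4046·15.0000] = 5.3821; exercise value = 0.0000 ≤ continuation, so V_0 = 5.3821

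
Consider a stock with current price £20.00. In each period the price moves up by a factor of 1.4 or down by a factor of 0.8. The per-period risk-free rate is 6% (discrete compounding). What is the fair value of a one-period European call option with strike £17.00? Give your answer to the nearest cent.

Risk-neutral probability p = (1 + 0.06 − 0.8)/(1.4 − 0.8) = 0.2600/0.6000 = 0.4333
Terminal stock prices: S_u = 28, S_d = 16
Terminal payoffs (S − K): max(11, 0) = 11, max(-1, 0) = 0
Node 0 (S = 20): V_0 = 1/1.06·[0.4333·11.0000 + 0.5667·0.0000] = 4.4969

£4.50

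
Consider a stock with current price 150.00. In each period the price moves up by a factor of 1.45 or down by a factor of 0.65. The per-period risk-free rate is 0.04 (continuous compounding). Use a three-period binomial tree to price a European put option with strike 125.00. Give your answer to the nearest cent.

21.20

Risk-neutral probability p = (e^0.04 − 0.65)/(1.45 − 0.65) = 0.3908/0.8000 = 0.4885
Terminal stock prices: S_uuu = 457.3, S_uud = 205, S_udd = 91.89, S_ddd = 41.19
Terminal payoffs (K − S): max(-332.3, 0) = 0, max(-79.99, 0) = 0, max(33.11, 0) = 33.11, max(83.81, 0) = 83.81
Node uu (S = 315.4): V_uu = e^(−0.04)·[0.4885·0.0000 + 0.5115·0.0000] = 0.0000
Node ud (S = 141.4): V_ud = e^(−0.04)·[0.4885·0.0000 + 0.5115·33.1062] = 16.2694
Node dd (S = 63.38): V_dd = e^(−0.04)·[0.4885·33.1062 + 0.5115·83.8063] = 56.7237
Node u (S = 217.5): V_u = e^(−0.04)·[0.4885·0.0000 + 0.5115·16.2694] = 7.9953
Node d (S = 97.5): V_d = e^(−0.04)·[0.4885·16.2694 + 0.5115·56.7237] = 35.5120
Node 0 (S = 150): V_0 = e^(−0.04)·[0.4885·7.9953 + 0.5115·35.5120] = 21.2043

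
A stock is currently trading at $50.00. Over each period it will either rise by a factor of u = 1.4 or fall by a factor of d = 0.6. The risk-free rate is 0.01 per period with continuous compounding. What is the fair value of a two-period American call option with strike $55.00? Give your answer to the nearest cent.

$11.07

Risk-neutral probability p = (e^0.01 − 0.6)/(1.4 − 0.6) = 0.4101/0.8000 = 0.5126
Terminal stock prices: S_uu = 98, S_ud = 42, S_dd = 18
Terminal payoffs (S − K): max(43, 0) = 43, max(-13, 0) = 0, max(-37, 0) = 0
Node u (S = 70): continuation = e^(−0.01)·[0.5126·43.0000 + 0.4874·0.0000] = 21.8209; exercise value = 15.0000 ≤ continuation, so V_u = 21.8209
Node d (S = 30): continuation = e^(−0.01)·[0.5126·0.0000 + 0.4874·0.0000] = 0.0000; exercise value = 0.0000 ≤ continuation, so V_d = 0.0000
Node 0 (S = 50): continuation = e^(−0.01)·[0.5126·21.8209 + 0.4874·0.0000] = 11.0733; exercise value = 0.0000 ≤ continuation, so V_0 = 11.0733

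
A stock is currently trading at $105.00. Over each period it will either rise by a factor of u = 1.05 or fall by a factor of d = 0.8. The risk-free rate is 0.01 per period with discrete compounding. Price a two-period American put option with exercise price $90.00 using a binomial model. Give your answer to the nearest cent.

Risk-neutral probability p = (1 + 0.01 − 0.8)/(1.05 − 0.8) = 0.2100/0.2500 = 0.8400
Terminal stock prices: S_uu = 115.8, S_ud = 88.2, S_dd = 67.2
Terminal payoffs (K − S): max(-25.76, 0) = 0, max(1.8, 0) = 1.8, max(22.8, 0) = 22.8
Node u (S = 110.2): continuation = 1/1.01·[0.8400·0.0000 + 0.1600·1.8000] = 0.2851; exercise value = 0.0000 ≤ continuation, so V_u = 0.2851
Node d (S = 84): continuation = 1/1.01·[0.8400·1.8000 + 0.1600·22.8000] = 5.1089; exercise value = 6.0000 > continuation, so V_d = 6.0000 (exercise)
Node 0 (S = 105): continuation = 1/1.01·[0.8400·0.2851 + 0.1600·6.0000] = 1.1876; exercise value = 0.0000 ≤ continuation, so V_0 = 1.1876

$1.19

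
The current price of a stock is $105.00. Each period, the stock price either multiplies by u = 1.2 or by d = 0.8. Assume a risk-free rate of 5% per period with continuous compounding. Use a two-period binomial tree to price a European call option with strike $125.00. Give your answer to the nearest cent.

$9.35

Risk-neutral probability p = (e^0.05 − 0.8)/(1.2 − 0.8) = 0.2513/0.4000 = 0.6282
Terminal stock prices: S_uu = 151.2, S_ud = 100.8, S_dd = 67.2
Terminal payoffs (S − K): max(26.2, 0) = 26.2, max(-24.2, 0) = 0, max(-57.8, 0) = 0
Node u (S = 126): V_u = e^(−0.05)·[0.6282·26.2000 + 0.3718·0.0000] = 15.6556
Node d (S = 84): V_d = e^(−0.05)·[0.6282·0.0000 + 0.3718·0.0000] = 0.0000
Node 0 (S = 105): V_0 = e^(−0.05)·[0.6282·15.6556 + 0.3718·0.0000] = 9.3549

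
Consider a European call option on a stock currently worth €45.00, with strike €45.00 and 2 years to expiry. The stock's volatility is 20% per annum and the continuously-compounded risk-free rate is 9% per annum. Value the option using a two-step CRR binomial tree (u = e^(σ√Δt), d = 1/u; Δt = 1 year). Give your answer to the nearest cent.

CRR parameters: u = e^(σ√Δt) = e^(0.2·√1) = 1.2214, d = 1/u = 0.8187
Per-period rate: rΔt = 0.09·1 = 0.09, so R = e^0.09 = 1.0942
Risk-neutral probability p = (e^0.09 − 0.8187)/(1.2214 − 0.8187) = 0.2754/0.4027 = 0.6840
Terminal stock prices: S_uu = 67.13, S_ud = 45, S_dd = 30.16
Terminal payoffs (S − K): max(22.13, 0) = 22.13, max(0, 0) = 0, max(-14.84, 0) = 0
Node u (S = 54.96): V_u = e^(−0.09)·[0.6840·22.1321 + 0.3160·0.0000] = 13.8362
Node d (S = 36.84): V_d = e^(−0.09)·[0.6840·0.0000 + 0.3160·0.0000] = 0.0000
Node 0 (S = 45): V_0 = e^(−0.09)·[0.6840·13.8362 + 0.3160·0.0000] = 8.6499

€8.65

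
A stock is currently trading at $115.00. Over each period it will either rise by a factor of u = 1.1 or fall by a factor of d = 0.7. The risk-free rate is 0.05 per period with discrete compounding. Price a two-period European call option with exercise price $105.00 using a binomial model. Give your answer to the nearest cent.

Risk-neutral probability p = (1 + 0.05 − 0.7)/(1.1 − 0.7) = 0.3500/0.4000 = 0.8750
Terminal stock prices: S_uu = 139.2, S_ud = 88.55, S_dd = 56.35
Terminal payoffs (S − K): max(34.15, 0) = 34.15, max(-16.45, 0) = 0, max(-48.65, 0) = 0
Node u (S = 126.5): V_u = 1/1.05·[0.8750·34.1500 + 0.1250·0.0000] = 28.4583
Node d (S = 80.5): V_d = 1/1.05·[0.8750·0.0000 + 0.1250·0.0000] = 0.0000
Node 0 (S = 115): V_0 = 1/1.05·[0.8750·28.4583 + 0.1250·0.0000] = 23.7153

$23.72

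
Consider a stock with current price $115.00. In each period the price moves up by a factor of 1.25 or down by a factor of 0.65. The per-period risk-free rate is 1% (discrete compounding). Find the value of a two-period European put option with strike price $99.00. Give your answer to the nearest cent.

Risk-neutral probability p = (1 + 0.01 − 0.65)/(1.25 − 0.65) = 0.3600/0.6000 = 0.6000
Terminal stock prices: S_uu = 179.7, S_ud = 93.44, S_dd = 48.59
Terminal payoffs (K − S): max(-80.69, 0) = 0, max(5.562, 0) = 5.562, max(50.41, 0) = 50.41
Node u (S = 143.8): V_u = 1/1.01·[0.6000·0.0000 + 0.4000·5.5625] = 2.2030
Node d (S = 74.75): V_d = 1/1.01·[0.6000·5.5625 + 0.4000·50.4125] = 23.2698
Node 0 (S = 115): V_0 = 1/1.01·[0.6000·2.2030 + 0.4000·23.2698] = 10.5245

$10.52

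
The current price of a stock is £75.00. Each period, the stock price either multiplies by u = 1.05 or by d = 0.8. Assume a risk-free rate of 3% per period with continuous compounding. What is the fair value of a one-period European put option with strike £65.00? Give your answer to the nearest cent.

Risk-neutral probability p = (e^0.03 − 0.8)/(1.05 − 0.8) = 0.2305/0.2500 = 0.9218
Terminal stock prices: S_u = 78.75, S_d = 60
Terminal payoffs (K − S): max(-13.75, 0) = 0, max(5, 0) = 5
Node 0 (S = 75): V_0 = e^(−0.03)·[0.9218·0.0000 + 0.0782·5.0000] = 0.3794

£0.38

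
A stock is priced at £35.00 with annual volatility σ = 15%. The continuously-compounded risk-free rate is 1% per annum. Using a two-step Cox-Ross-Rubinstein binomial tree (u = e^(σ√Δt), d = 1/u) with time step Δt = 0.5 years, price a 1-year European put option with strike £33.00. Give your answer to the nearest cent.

£1.17

CRR parameters: u = e^(σ√Δt) = e^(0.15·√0.5) = 1.1119, d = 1/u = 0.8994
Per-period rate: rΔt = 0.01·0.5 = 0.005, so R = e^0.005 = 1.0050
Risk-neutral probability p = (e^0.005 − 0.8994)/(1.1119 − 0.8994) = 0.1056/0.2125 = 0.4971
Terminal stock prices: S_uu = 43.27, S_ud = 35, S_dd = 28.31
Terminal payoffs (K − S): max(-10.27, 0) = 0, max(-2, 0) = 0, max(4.69, 0) = 4.69
Node u (S = 38.92): V_u = e^(−0.005)·[0.4971·0.0000 + 0.5029·0.0000] = 0.0000
Node d (S = 31.48): V_d = e^(−0.005)·[0.4971·0.0000 + 0.5029·4.6900] = 2.3469
Node 0 (S = 35): V_0 = e^(−0.005)·[0.4971·0.0000 + 0.5029·2.3469] = 1.1744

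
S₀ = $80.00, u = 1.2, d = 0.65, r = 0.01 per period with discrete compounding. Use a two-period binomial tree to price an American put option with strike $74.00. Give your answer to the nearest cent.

$10.10

Risk-neutral probability p = (1 + 0.01 − 0.65)/(1.2 − 0.65) = 0.3600/0.5500 = 0.6545
Terminal stock prices: S_uu = 115.2, S_ud = 62.4, S_dd = 33.8
Terminal payoffs (K − S): max(-41.2, 0) = 0, max(11.6, 0) = 11.6, max(40.2, 0) = 40.2
Node u (S = 96): continuation = 1/1.01·[0.6545·0.0000 + 0.3455·11.6000] = 3.9676; exercise value = 0.0000 ≤ continuation, so V_u = 3.9676
Node d (S = 52): continuation = 1/1.01·[0.6545·11.6000 + 0.3455·40.2000] = 21.2673; exercise value = 22.0000 > continuation, so V_d = 22.0000 (exercise)
Node 0 (S = 80): continuation = 1/1.01·[0.6545·3.9676 + 0.3455·22.0000] = 10.0960; exercise value = 0.0000 ≤ continuation, so V_0 = 10.0960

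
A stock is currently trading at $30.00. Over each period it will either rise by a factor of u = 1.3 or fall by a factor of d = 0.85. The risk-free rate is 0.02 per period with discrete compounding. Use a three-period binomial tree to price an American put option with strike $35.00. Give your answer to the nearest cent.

Risk-neutral probability p = (1 + 0.02 − 0.85)/(1.3 − 0.85) = 0.1700/0.4500 = 0.3778
Terminal stock prices: S_uuu = 65.91, S_uud = 43.09, S_udd = 28.18, S_ddd = 18.42
Terminal payoffs (K − S): max(-30.91, 0) = 0, max(-8.095, 0) = 0, max(6.823, 0) = 6.823, max(16.58, 0) = 16.58
Node uu (S = 50.7): continuation = 1/1.02·[0.3778·0.0000 + 0.6222·0.0000] = 0.0000; exercise value = 0.0000 ≤ continuation, so V_uu = 0.0000
Node ud (S = 33.15): continuation = 1/1.02·[0.3778·0.0000 + 0.6222·6.8225] = 4.1619; exercise value = 1.8500 ≤ continuation, so V_ud = 4.1619
Node dd (S = 21.67): continuation = 1/1.02·[0.3778·6.8225 + 0.6222·16.5763] = 12.6387; exercise value = 13.3250 > continuation, so V_dd = 13.3250 (exercise)
Node u (S = 39): continuation = 1/1.02·[0.3778·0.0000 + 0.6222·4.1619] = 2.5388; exercise value = 0.0000 ≤ continuation, so V_u = 2.5388
Node d (S = 25.5): continuation = 1/1.02·[0.3778·4.1619 + 0.6222·13.3250] = 9.6700; exercise value = 9.5000 ≤ continuation, so V_d = 9.6700
Node 0 (S = 30): continuation = 1/1.02·[0.3778·2.5388 + 0.6222·9.6700] = 6.8392; exercise value = 5.0000 ≤ continuation, so V_0 = 6.8392

$6.84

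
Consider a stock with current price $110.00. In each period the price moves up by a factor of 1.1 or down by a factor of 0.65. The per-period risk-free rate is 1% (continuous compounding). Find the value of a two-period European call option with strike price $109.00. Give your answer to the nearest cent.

$15.12

Risk-neutral probability p = (e^0.01 − 0.65)/(1.1 − 0.65) = 0.3601/0.4500 = 0.8001
Terminal stock prices: S_uu = 133.1, S_ud = 78.65, S_dd = 46.48
Terminal payoffs (S − K): max(24.1, 0) = 24.1, max(-30.35, 0) = 0, max(-62.52, 0) = 0
Node u (S = 121): V_u = e^(−0.01)·[0.8001·24.1000 + 0.1999·0.0000] = 19.0908
Node d (S = 71.5): V_d = e^(−0.01)·[0.8001·0.0000 + 0.1999·0.0000] = 0.0000
Node 0 (S = 110): V_0 = e^(−0.01)·[0.8001·19.0908 + 0.1999·0.0000] = 15.1228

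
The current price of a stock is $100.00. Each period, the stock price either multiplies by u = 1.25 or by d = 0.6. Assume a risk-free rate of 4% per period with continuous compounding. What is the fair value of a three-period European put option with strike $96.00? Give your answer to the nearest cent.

$12.62

Risk-neutral probability p = (e^0.04 − 0.6)/(1.25 − 0.6) = 0.4408/0.6500 = 0.6782
Terminal stock prices: S_uuu = 195.3, S_uud = 93.75, S_udd = 45, S_ddd = 21.6
Terminal payoffs (K − S): max(-99.31, 0) = 0, max(2.25, 0) = 2.25, max(51, 0) = 51, max(74.4, 0) = 74.4
Node uu (S = 156.2): V_uu = e^(−0.04)·[0.6782·0.0000 + 0.3218·2.2500] = 0.6957
Node ud (S = 75): V_ud = e^(−0.04)·[0.6782·2.2500 + 0.3218·51.0000] = 17.2358
Node dd (S = 36): V_dd = e^(−0.04)·[0.6782·51.0000 + 0.3218·74.4000] = 56.2358
Node u (S = 125): V_u = e^(−0.04)·[0.6782·0.6957 + 0.3218·17.2358] = 5.7828
Node d (S = 60): V_d = e^(−0.04)·[0.6782·17.2358 + 0.3218·56.2358] = 28.6192
Node 0 (S = 100): V_0 = e^(−0.04)·[0.6782·5.7828 + 0.3218·28.6192] = 12.6173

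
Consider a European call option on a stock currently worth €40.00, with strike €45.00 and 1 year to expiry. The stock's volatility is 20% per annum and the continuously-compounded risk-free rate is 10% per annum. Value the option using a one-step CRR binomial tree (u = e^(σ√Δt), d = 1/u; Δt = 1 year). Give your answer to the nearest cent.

CRR parameters: u = e^(σ√Δt) = e^(0.2·√1) = 1.2214, d = 1/u = 0.8187
Per-period rate: rΔt = 0.1·1 = 0.1, so R = e^0.1 = 1.1052
Risk-neutral probability p = (e^0.1 − 0.8187)/(1.2214 − 0.8187) = 0.2864/0.4027 = 0.7113
Terminal stock prices: S_u = 48.86, S_d = 32.75
Terminal payoffs (S − K): max(3.856, 0) = 3.856, max(-12.25, 0) = 0
Node 0 (S = 40): V_0 = e^(−0.1)·[0.7113·3.8561 + 0.2887·0.0000] = 2.4820

€2.48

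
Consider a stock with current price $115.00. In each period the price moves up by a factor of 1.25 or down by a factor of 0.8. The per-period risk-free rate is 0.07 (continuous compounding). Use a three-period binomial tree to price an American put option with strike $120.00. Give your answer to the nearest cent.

Risk-neutral probability p = (e^0.07 − 0.8)/(1.25 − 0.8) = 0.2725/0.4500 = 0.6056
Terminal stock prices: S_uuu = 224.6, S_uud = 143.8, S_udd = 92, S_ddd = 58.88
Terminal payoffs (K − S): max(-104.6, 0) = 0, max(-23.75, 0) = 0, max(28, 0) = 28, max(61.12, 0) = 61.12
Node uu (S = 179.7): continuation = e^(−0.07)·[0.6056·0.0000 + 0.3944·0.0000] = 0.0000; exercise value = 0.0000 ≤ continuation, so V_uu = 0.0000
Node ud (S = 115): continuation = e^(−0.07)·[0.6056·0.0000 + 0.3944·28.0000] = 10.2973; exercise value = 5.0000 ≤ continuation, so V_ud = 10.2973
Node dd (S = 73.6): continuation = e^(−0.07)·[0.6056·28.0000 + 0.3944·61.1200] = 38.2873; exercise value = 46.4000 > continuation, so V_dd = 46.4000 (exercise)
Node u (S = 143.8): continuation = e^(−0.07)·[0.6056·0.0000 + 0.3944·10.2973] = 3.7869; exercise value = 0.0000 ≤ continuation, so V_u = 3.7869
Node d (S = 92): continuation = e^(−0.07)·[0.6056·10.2973 + 0.3944·46.4000] = 22.8783; exercise value = 28.0000 > continuation, so V_d = 28.0000 (exercise)
Node 0 (S = 115): continuation = e^(−0.07)·[0.6056·3.7869 + 0.3944·28.0000] = 12.4355; exercise value = 5.0000 ≤ continuation, so V_0 = 12.4355

$12.44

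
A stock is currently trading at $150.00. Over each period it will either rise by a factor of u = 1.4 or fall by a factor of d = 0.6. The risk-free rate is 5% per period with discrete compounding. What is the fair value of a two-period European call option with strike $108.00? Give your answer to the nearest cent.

Risk-neutral probability p = (1 + 0.05 − 0.6)/(1.4 − 0.6) = 0.4500/0.8000 = 0.5625
Terminal stock prices: S_uu = 294, S_ud = 126, S_dd = 54
Terminal payoffs (S − K): max(186, 0) = 186, max(18, 0) = 18, max(-54, 0) = 0
Node u (S = 210): V_u = 1/1.05·[0.5625·186.0000 + 0.4375·18.0000] = 107.1429
Node d (S = 90): V_d = 1/1.05·[0.5625·18.0000 + 0.4375·0.0000] = 9.6429
Node 0 (S = 150): V_0 = 1/1.05·[0.5625·107.1429 + 0.4375·9.6429] = 61.4158

$61.42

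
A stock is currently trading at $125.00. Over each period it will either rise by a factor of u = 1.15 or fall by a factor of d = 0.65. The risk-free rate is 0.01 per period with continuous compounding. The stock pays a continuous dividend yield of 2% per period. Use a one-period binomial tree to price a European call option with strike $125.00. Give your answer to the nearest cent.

Per-period risk-free factor R = e^0.01 = 1.0101; dividend-adjusted growth = e^(0.01−0.02) = 0.9900.
Risk-neutral probability p = (0.9900 − 0.65)/(1.15 − 0.65) = 0.3400/0.5000 = 0.6801
Terminal stock prices: S_u = 143.8, S_d = 81.25
Terminal payoffs (S − K): max(18.75, 0) = 18.75, max(-43.75, 0) = 0
Node 0 (S = 125): V_0 = e^(−0.01)·[0.6801·18.7500 + 0.3199·0.0000] = 12.6250

$12.62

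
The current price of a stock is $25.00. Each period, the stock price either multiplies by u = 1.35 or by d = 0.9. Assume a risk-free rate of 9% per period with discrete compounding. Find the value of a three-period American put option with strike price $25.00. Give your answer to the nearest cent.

Risk-neutral probability p = (1 + 0.09 − 0.9)/(1.35 − 0.9) = 0.1900/0.4500 = 0.4222
Terminal stock prices: S_uuu = 61.51, S_uud = 41.01, S_udd = 27.34, S_ddd = 18.23
Terminal payoffs (K − S): max(-36.51, 0) = 0, max(-16.01, 0) = 0, max(-2.338, 0) = 0, max(6.775, 0) = 6.775
Node uu (S = 45.56): continuation = 1/1.09·[0.4222·0.0000 + 0.5778·0.0000] = 0.0000; exercise value = 0.0000 ≤ continuation, so V_uu = 0.0000
Node ud (S = 30.38): continuation = 1/1.09·[0.4222·0.0000 + 0.5778·0.0000] = 0.0000; exercise value = 0.0000 ≤ continuation, so V_ud = 0.0000
Node dd (S = 20.25): continuation = 1/1.09·[0.4222·0.0000 + 0.5778·6.7750] = 3.5912; exercise value = 4.7500 > continuation, so V_dd = 4.7500 (exercise)
Node u (S = 33.75): continuation = 1/1.09·[0.4222·0.0000 + 0.5778·0.0000] = 0.0000; exercise value = 0.0000 ≤ continuation, so V_u = 0.0000
Node d (S = 22.5): continuation = 1/1.09·[0.4222·0.0000 + 0.5778·4.7500] = 2.5178; exercise value = 2.5000 ≤ continuation, so V_d = 2.5178
Node 0 (S = 25): continuation = 1/1.09·[0.4222·0.0000 + 0.5778·2.5178] = 1.3346; exercise value = 0.0000 ≤ continuation, so V_0 = 1.3346

$1.33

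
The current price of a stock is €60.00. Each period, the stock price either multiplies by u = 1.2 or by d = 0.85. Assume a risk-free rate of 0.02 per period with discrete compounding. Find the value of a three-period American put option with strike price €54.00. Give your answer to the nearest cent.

Risk-neutral probability p = (1 + 0.02 − 0.85)/(1.2 − 0.85) = 0.1700/0.3500 = 0.4857
Terminal stock prices: S_uuu = 103.7, S_uud = 73.44, S_udd = 52.02, S_ddd = 36.85
Terminal payoffs (K − S): max(-49.68, 0) = 0, max(-19.44, 0) = 0, max(1.98, 0) = 1.98, max(17.15, 0) = 17.15
Node uu (S = 86.4): continuation = 1/1.02·[0.4857·0.0000 + 0.5143·0.0000] = 0.0000; exercise value = 0.0000 ≤ continuation, so V_uu = 0.0000
Node ud (S = 61.2): continuation = 1/1.02·[0.4857·0.0000 + 0.5143·1.9800] = 0.9983; exercise value = 0.0000 ≤ continuation, so V_ud = 0.9983
Node dd (S = 43.35): continuation = 1/1.02·[0.4857·1.9800 + 0.5143·17.1525] = 9.5912; exercise value = 10.6500 > continuation, so V_dd = 10.6500 (exercise)
Node u (S = 72): continuation = 1/1.02·[0.4857·0.0000 + 0.5143·0.9983] = 0.5034; exercise value = 0.0000 ≤ continuation, so V_u = 0.5034
Node d (S = 51): continuation = 1/1.02·[0.4857·0.9983 + 0.5143·10.6500] = 5.8451; exercise value = 3.0000 ≤ continuation, so V_d = 5.8451
Node 0 (S = 60): continuation = 1/1.02·[0.4857·0.5034 + 0.5143·5.8451] = 3.1868; exercise value = 0.0000 ≤ continuation, so V_0 = 3.1868

€3.19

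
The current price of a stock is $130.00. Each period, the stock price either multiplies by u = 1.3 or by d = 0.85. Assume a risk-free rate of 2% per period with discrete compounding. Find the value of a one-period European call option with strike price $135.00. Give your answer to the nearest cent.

Risk-neutral probability p = (1 + 0.02 − 0.85)/(1.3 − 0.85) = 0.1700/0.4500 = 0.3778
Terminal stock prices: S_u = 169, S_d = 110.5
Terminal payoffs (S − K): max(34, 0) = 34, max(-24.5, 0) = 0
Node 0 (S = 130): V_0 = 1/1.02·[0.3778·34.0000 + 0.6222·0.0000] = 12.5926

$12.59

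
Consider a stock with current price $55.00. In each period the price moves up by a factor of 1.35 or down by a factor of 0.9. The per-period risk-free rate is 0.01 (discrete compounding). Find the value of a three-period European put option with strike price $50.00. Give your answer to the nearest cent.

Risk-neutral probability p = (1 + 0.01 − 0.9)/(1.35 − 0.9) = 0.1100/0.4500 = 0.2444
Terminal stock prices: S_uuu = 135.3, S_uud = 90.21, S_udd = 60.14, S_ddd = 40.1
Terminal payoffs (K − S): max(-85.32, 0) = 0, max(-40.21, 0) = 0, max(-10.14, 0) = 0, max(9.905, 0) = 9.905
Node uu (S = 100.2): V_uu = 1/1.01·[0.2444·0.0000 + 0.7556·0.0000] = 0.0000
Node ud (S = 66.83): V_ud = 1/1.01·[0.2444·0.0000 + 0.7556·0.0000] = 0.0000
Node dd (S = 44.55): V_dd = 1/1.01·[0.2444·0.0000 + 0.7556·9.9050] = 7.4097
Node u (S = 74.25): V_u = 1/1.01·[0.2444·0.0000 + 0.7556·0.0000] = 0.0000
Node d (S = 49.5): V_d = 1/1.01·[0.2444·0.0000 + 0.7556·7.4097] = 5.5430
Node 0 (S = 55): V_0 = 1/1.01·[0.2444·0.0000 + 0.7556·5.5430] = 4.1466

$4.15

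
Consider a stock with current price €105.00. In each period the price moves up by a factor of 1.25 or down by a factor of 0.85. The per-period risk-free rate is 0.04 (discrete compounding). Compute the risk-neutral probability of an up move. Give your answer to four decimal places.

Risk-neutral probability p = (1 + 0.04 − 0.85)/(1.25 − 0.85) = 0.1900/0.4000 = 0.4750

p = 0.4750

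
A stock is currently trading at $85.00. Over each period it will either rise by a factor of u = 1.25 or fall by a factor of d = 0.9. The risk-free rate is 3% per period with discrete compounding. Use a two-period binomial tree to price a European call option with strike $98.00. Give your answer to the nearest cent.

Risk-neutral probability p = (1 + 0.03 − 0.9)/(1.25 − 0.9) = 0.1300/0.3500 = 0.3714
Terminal stock prices: S_uu = 132.8, S_ud = 95.62, S_dd = 68.85
Terminal payoffs (S − K): max(34.81, 0) = 34.81, max(-2.375, 0) = 0, max(-29.15, 0) = 0
Node u (S = 106.2): V_u = 1/1.03·[0.3714·34.8125 + 0.6286·0.0000] = 12.5537
Node d (S = 76.5): V_d = 1/1.03·[0.3714·0.0000 + 0.6286·0.0000] = 0.0000
Node 0 (S = 85): V_0 = 1/1.03·[0.3714·12.5537 + 0.6286·0.0000] = 4.5270

$4.53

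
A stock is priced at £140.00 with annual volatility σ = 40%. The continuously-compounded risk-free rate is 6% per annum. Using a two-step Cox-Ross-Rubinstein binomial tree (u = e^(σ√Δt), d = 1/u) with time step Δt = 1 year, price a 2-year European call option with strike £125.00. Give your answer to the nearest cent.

CRR parameters: u = e^(σ√Δt) = e^(0.4·√1) = 1.4918, d = 1/u = 0.6703
Per-period rate: rΔt = 0.06·1 = 0.06, so R = e^0.06 = 1.0618
Risk-neutral probability p = (e^0.06 − 0.6703)/(1.4918 − 0.6703) = 0.3915/0.8215 = 0.4766
Terminal stock prices: S_uu = 311.6, S_ud = 140, S_dd = 62.91
Terminal payoffs (S − K): max(186.6, 0) = 186.6, max(15, 0) = 15, max(-62.09, 0) = 0
Node u (S = 208.9): V_u = e^(−0.06)·[0.4766·186.5757 + 0.5234·15.0000] = 91.1349
Node d (S = 93.84): V_d = e^(−0.06)·[0.4766·15.0000 + 0.5234·0.0000] = 6.7325
Node 0 (S = 140): V_0 = e^(−0.06)·[0.4766·91.1349 + 0.5234·6.7325] = 44.2228

£44.22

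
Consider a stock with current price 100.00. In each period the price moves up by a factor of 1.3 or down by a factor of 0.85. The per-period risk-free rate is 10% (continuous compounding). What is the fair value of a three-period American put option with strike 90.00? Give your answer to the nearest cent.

2.72

Risk-neutral probability p = (e^0.1 − 0.85)/(1.3 − 0.85) = 0.2552/0.4500 = 0.5670
Terminal stock prices: S_uuu = 219.7, S_uud = 143.7, S_udd = 93.92, S_ddd = 61.41
Terminal payoffs (K − S): max(-129.7, 0) = 0, max(-53.65, 0) = 0, max(-3.925, 0) = 0, max(28.59, 0) = 28.59
Node uu (S = 169): continuation = e^(−0.1)·[0.5670·0.0000 + 0.4330·0.0000] = 0.0000; exercise value = 0.0000 ≤ continuation, so V_uu = 0.0000
Node ud (S = 110.5): continuation = e^(−0.1)·[0.5670·0.0000 + 0.4330·0.0000] = 0.0000; exercise value = 0.0000 ≤ continuation, so V_ud = 0.0000
Node dd (S = 72.25): continuation = e^(−0.1)·[0.5670·0.0000 + 0.4330·28.5875] = 11.1992; exercise value = 17.7500 > continuation, so V_dd = 17.7500 (exercise)
Node u (S = 130): continuation = e^(−0.1)·[0.5670·0.0000 + 0.4330·0.0000] = 0.0000; exercise value = 0.0000 ≤ continuation, so V_u = 0.0000
Node d (S = 85): continuation = e^(−0.1)·[0.5670·0.0000 + 0.4330·17.7500] = 6.9536; exercise value = 5.0000 ≤ continuation, so V_d = 6.9536
Node 0 (S = 100): continuation = e^(−0.1)·[0.5670·0.0000 + 0.4330·6.9536] = 2.7241; exercise value = 0.0000 ≤ continuation, so V_0 = 2.7241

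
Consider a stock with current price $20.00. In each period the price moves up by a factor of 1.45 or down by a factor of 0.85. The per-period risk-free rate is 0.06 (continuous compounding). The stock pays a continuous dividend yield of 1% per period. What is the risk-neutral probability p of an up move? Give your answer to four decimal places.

Per-period risk-free factor R = e^0.06 = 1.0618; dividend-adjusted growth = e^(0.06−0.01) = 1.0513.
Risk-neutral probability p = (1.0513 − 0.85)/(1.45 − 0.85) = 0.2013/0.6000 = 0.3355

p = 0.3355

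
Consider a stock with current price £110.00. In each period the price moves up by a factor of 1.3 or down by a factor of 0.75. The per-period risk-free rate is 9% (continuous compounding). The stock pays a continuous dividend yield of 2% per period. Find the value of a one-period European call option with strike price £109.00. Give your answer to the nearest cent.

£18.22

Per-period risk-free factor R = e^0.09 = 1.0942; dividend-adjusted growth = e^(0.09−0.02) = 1.0725.
Risk-neutral probability p = (1.0725 − 0.75)/(1.3 − 0.75) = 0.3225/0.5500 = 0.5864
Terminal stock prices: S_u = 143, S_d = 82.5
Terminal payoffs (S − K): max(34, 0) = 34, max(-26.5, 0) = 0
Node 0 (S = 110): V_0 = e^(−0.09)·[0.5864·34.0000 + 0.4136·0.0000] = 18.2209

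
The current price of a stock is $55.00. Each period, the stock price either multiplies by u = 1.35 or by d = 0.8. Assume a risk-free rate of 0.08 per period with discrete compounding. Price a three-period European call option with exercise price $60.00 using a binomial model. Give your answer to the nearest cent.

Risk-neutral probability p = (1 + 0.08 − 0.8)/(1.35 − 0.8) = 0.2800/0.5500 = 0.5091
Terminal stock prices: S_uuu = 135.3, S_uud = 80.19, S_udd = 47.52, S_ddd = 28.16
Terminal payoffs (S − K): max(75.32, 0) = 75.32, max(20.19, 0) = 20.19, max(-12.48, 0) = 0, max(-31.84, 0) = 0
Node uu (S = 100.2): V_uu = 1/1.08·[0.5091·75.3206 + 0.4909·20.1900] = 44.6819
Node ud (S = 59.4): V_ud = 1/1.08·[0.5091·20.1900 + 0.4909·0.0000] = 9.5172
Node dd (S = 35.2): V_dd = 1/1.08·[0.5091·0.0000 + 0.4909·0.0000] = 0.0000
Node u (S = 74.25): V_u = 1/1.08·[0.5091·44.6819 + 0.4909·9.5172] = 25.3882
Node d (S = 44): V_d = 1/1.08·[0.5091·9.5172 + 0.4909·0.0000] = 4.4862
Node 0 (S = 55): V_0 = 1/1.08·[0.5091·25.3882 + 0.4909·4.4862] = 14.0067

$14.01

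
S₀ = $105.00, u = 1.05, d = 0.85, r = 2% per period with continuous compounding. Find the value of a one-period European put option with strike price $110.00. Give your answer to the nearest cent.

$3.03

Risk-neutral probability p = (e^0.02 − 0.85)/(1.05 − 0.85) = 0.1702/0.2000 = 0.8510
Terminal stock prices: S_u = 110.2, S_d = 89.25
Terminal payoffs (K − S): max(-0.25, 0) = 0, max(20.75, 0) = 20.75
Node 0 (S = 105): V_0 = e^(−0.02)·[0.8510·0.0000 + 0.1490·20.7500] = 3.0304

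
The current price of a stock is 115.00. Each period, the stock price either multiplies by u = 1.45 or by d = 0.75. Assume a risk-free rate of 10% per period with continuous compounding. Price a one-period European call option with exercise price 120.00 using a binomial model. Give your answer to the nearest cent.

Risk-neutral probability p = (e^0.1 − 0.75)/(1.45 − 0.75) = 0.3552/0.7000 = 0.5074
Terminal stock prices: S_u = 166.8, S_d = 86.25
Terminal payoffs (S − K): max(46.75, 0) = 46.75, max(-33.75, 0) = 0
Node 0 (S = 115): V_0 = e^(−0.1)·[0.5074·46.7500 + 0.4926·0.0000] = 21.4631

21.46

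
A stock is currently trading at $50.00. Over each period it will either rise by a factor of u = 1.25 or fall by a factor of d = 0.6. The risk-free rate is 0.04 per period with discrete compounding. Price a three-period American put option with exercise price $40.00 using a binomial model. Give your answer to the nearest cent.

Risk-neutral probability p = (1 + 0.04 − 0.6)/(1.25 − 0.6) = 0.4400/0.6500 = 0.6769
Terminal stock prices: S_uuu = 97.66, S_uud = 46.88, S_udd = 22.5, S_ddd = 10.8
Terminal payoffs (K − S): max(-57.66, 0) = 0, max(-6.875, 0) = 0, max(17.5, 0) = 17.5, max(29.2, 0) = 29.2
Node uu (S = 78.12): continuation = 1/1.04·[0.6769·0.0000 + 0.3231·0.0000] = 0.0000; exercise value = 0.0000 ≤ continuation, so V_uu = 0.0000
Node ud (S = 37.5): continuation = 1/1.04·[0.6769·0.0000 + 0.3231·17.5000] = 5.4364; exercise value = 2.5000 ≤ continuation, so V_ud = 5.4364
Node dd (S = 18): continuation = 1/1.04·[0.6769·17.5000 + 0.3231·29.2000] = 20.4615; exercise value = 22.0000 > continuation, so V_dd = 22.0000 (exercise)
Node u (S = 62.5): continuation = 1/1.04·[0.6769·0.0000 + 0.3231·5.4364] = 1.6888; exercise value = 0.0000 ≤ continuation, so V_u = 1.6888
Node d (S = 30): continuation = 1/1.04·[0.6769·5.4364 + 0.3231·22.0000] = 10.3728; exercise value = 10.0000 ≤ continuation, so V_d = 10.3728
Node 0 (S = 50): continuation = 1/1.04·[0.6769·1.6888 + 0.3231·10.3728] = 4.3216; exercise value = 0.0000 ≤ continuation, so V_0 = 4.3216

$4.32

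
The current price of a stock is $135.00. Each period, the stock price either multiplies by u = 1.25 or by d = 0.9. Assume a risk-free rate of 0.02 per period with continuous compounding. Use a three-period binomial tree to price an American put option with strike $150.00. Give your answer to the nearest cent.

Risk-neutral probability p = (e^0.02 − 0.9)/(1.25 − 0.9) = 0.1202/0.3500 = 0.3434
Terminal stock prices: S_uuu = 263.7, S_uud = 189.8, S_udd = 136.7, S_ddd = 98.42
Terminal payoffs (K − S): max(-113.7, 0) = 0, max(-39.84, 0) = 0, max(13.31, 0) = 13.31, max(51.58, 0) = 51.58
Node uu (S = 210.9): continuation = e^(−0.02)·[0.3434·0.0000 + 0.6566·0.0000] = 0.0000; exercise value = 0.0000 ≤ continuation, so V_uu = 0.0000
Node ud (S = 151.9): continuation = e^(−0.02)·[0.3434·0.0000 + 0.6566·13.3125] = 8.5675; exercise value = 0.0000 ≤ continuation, so V_ud = 8.5675
Node dd (S = 109.4): continuation = e^(−0.02)·[0.3434·13.3125 + 0.6566·51.5850] = 37.6798; exercise value = 40.6500 > continuation, so V_dd = 40.6500 (exercise)
Node u (S = 168.8): continuation = e^(−0.02)·[0.3434·0.0000 + 0.6566·8.5675] = 5.5137; exercise value = 0.0000 ≤ continuation, so V_u = 5.5137
Node d (S = 121.5): continuation = e^(−0.02)·[0.3434·8.5675 + 0.6566·40.6500] = 29.0451; exercise value = 28.5000 ≤ continuation, so V_d = 29.0451
Node 0 (S = 135): continuation = e^(−0.02)·[0.3434·5.5137 + 0.6566·29.0451] = 20.5485; exercise value = 15.0000 ≤ continuation, so V_0 = 20.5485

$20.55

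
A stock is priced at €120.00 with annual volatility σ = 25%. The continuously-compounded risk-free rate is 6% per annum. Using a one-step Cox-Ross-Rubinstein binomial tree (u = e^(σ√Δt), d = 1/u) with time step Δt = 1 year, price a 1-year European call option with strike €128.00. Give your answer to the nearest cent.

€13.76

CRR parameters: u = e^(σ√Δt) = e^(0.25·√1) = 1.2840, d = 1/u = 0.7788
Per-period rate: rΔt = 0.06·1 = 0.06, so R = e^0.06 = 1.0618
Risk-neutral probability p = (e^0.06 − 0.7788)/(1.2840 − 0.7788) = 0.2830/0.5052 = 0.5602
Terminal stock prices: S_u = 154.1, S_d = 93.46
Terminal payoffs (S − K): max(26.08, 0) = 26.08, max(-34.54, 0) = 0
Node 0 (S = 120): V_0 = e^(−0.06)·[0.5602·26.0831 + 0.4398·0.0000] = 13.7612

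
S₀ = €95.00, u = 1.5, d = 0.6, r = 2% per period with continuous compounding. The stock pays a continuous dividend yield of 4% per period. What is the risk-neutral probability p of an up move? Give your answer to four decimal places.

p = 0.4224

Per-period risk-free factor R = e^0.02 = 1.0202; dividend-adjusted growth = e^(0.02−0.04) = 0.9802.
Risk-neutral probability p = (0.9802 − 0.6)/(1.5 − 0.6) = 0.3802/0.9000 = 0.4224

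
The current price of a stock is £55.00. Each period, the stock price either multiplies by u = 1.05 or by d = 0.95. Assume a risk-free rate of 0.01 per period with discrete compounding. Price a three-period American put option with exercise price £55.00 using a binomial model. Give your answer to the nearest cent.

Risk-neutral probability p = (1 + 0.01 − 0.95)/(1.05 − 0.95) = 0.0600/0.1000 = 0.6000
Terminal stock prices: S_uuu = 63.67, S_uud = 57.61, S_udd = 52.12, S_ddd = 47.16
Terminal payoffs (K − S): max(-8.669, 0) = 0, max(-2.606, 0) = 0, max(2.881, 0) = 2.881, max(7.844, 0) = 7.844
Node uu (S = 60.64): continuation = 1/1.01·[0.6000·0.0000 + 0.4000·0.0000] = 0.0000; exercise value = 0.0000 ≤ continuation, so V_uu = 0.0000
Node ud (S = 54.86): continuation = 1/1.01·[0.6000·0.0000 + 0.4000·2.8806] = 1.1408; exercise value = 0.1375 ≤ continuation, so V_ud = 1.1408
Node dd (S = 49.64): continuation = 1/1.01·[0.6000·2.8806 + 0.4000·7.8444] = 4.8179; exercise value = 5.3625 > continuation, so V_dd = 5.3625 (exercise)
Node u (S = 57.75): continuation = 1/1.01·[0.6000·0.0000 + 0.4000·1.1408] = 0.4518; exercise value = 0.0000 ≤ continuation, so V_u = 0.4518
Node d (S = 52.25): continuation = 1/1.01·[0.6000·1.1408 + 0.4000·5.3625] = 2.8015; exercise value = 2.7500 ≤ continuation, so V_d = 2.8015
Node 0 (S = 55): continuation = 1/1.01·[0.6000·0.4518 + 0.4000·2.8015] = 1.3779; exercise value = 0.0000 ≤ continuation, so V_0 = 1.3779

£1.38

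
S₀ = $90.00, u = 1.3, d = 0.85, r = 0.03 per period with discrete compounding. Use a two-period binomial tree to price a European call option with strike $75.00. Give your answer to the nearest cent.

$22.69

Risk-neutral probability p = (1 + 0.03 − 0.85)/(1.3 − 0.85) = 0.1800/0.4500 = 0.4000
Terminal stock prices: S_uu = 152.1, S_ud = 99.45, S_dd = 65.02
Terminal payoffs (S − K): max(77.1, 0) = 77.1, max(24.45, 0) = 24.45, max(-9.975, 0) = 0
Node u (S = 117): V_u = 1/1.03·[0.4000·77.1000 + 0.6000·24.4500] = 44.1845
Node d (S = 76.5): V_d = 1/1.03·[0.4000·24.4500 + 0.6000·0.0000] = 9.4951
Node 0 (S = 90): V_0 = 1/1.03·[0.4000·44.1845 + 0.6000·9.4951] = 22.6902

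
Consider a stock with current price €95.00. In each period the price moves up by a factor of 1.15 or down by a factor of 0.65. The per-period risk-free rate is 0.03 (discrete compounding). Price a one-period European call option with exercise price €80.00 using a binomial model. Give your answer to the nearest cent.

€21.58

Risk-neutral probability p = (1 + 0.03 − 0.65)/(1.15 − 0.65) = 0.3800/0.5000 = 0.7600
Terminal stock prices: S_u = 109.2, S_d = 61.75
Terminal payoffs (S − K): max(29.25, 0) = 29.25, max(-18.25, 0) = 0
Node 0 (S = 95): V_0 = 1/1.03·[0.7600·29.2500 + 0.2400·0.0000] = 21.5825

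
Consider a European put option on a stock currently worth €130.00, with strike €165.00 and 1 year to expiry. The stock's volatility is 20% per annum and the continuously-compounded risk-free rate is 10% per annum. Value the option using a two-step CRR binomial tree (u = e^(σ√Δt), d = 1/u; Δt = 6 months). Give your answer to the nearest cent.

CRR parameters: u = e^(σ√Δt) = e^(0.2·√0.5) = 1.1519, d = 1/u = 0.8681
Per-period rate: rΔt = 0.1·0.5 = 0.05, so R = e^0.05 = 1.0513
Risk-neutral probability p = (e^0.05 − 0.8681)/(1.1519 − 0.8681) = 0.1831/0.2838 = 0.6454
Terminal stock prices: S_uu = 172.5, S_ud = 130, S_dd = 97.97
Terminal payoffs (K − S): max(-7.497, 0) = 0, max(35, 0) = 35, max(67.03, 0) = 67.03
Node u (S = 149.7): V_u = e^(−0.05)·[0.6454·0.0000 + 0.3546·35.0000] = 11.8067
Node d (S = 112.9): V_d = e^(−0.05)·[0.6454·35.0000 + 0.3546·67.0270] = 44.0968
Node 0 (S = 130): V_0 = e^(−0.05)·[0.6454·11.8067 + 0.3546·44.0968] = 22.1234

€22.12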